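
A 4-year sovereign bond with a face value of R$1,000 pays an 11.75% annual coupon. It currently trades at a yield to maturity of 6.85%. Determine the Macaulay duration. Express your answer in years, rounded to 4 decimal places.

Periodic yield y = 0.0685. Discount each cash flow and weight by its year:
  t   CF        PV=CF/(1+0.0685)^t    t·PV
  1       117.50       109.9672       109.9672
  2       117.50       102.9174       205.8348
  3       117.50        96.3195       288.9585
  4     1,117.50       857.3328     3,429.3311
  Σ                  1,166.5369     4,034.0917
Price P = Σ PV = 1,166.5369.
Macaulay duration = Σ(t·PV) / P = 4,034.0917 / 1,166.5369 = 3.45818 years.

3.4582 years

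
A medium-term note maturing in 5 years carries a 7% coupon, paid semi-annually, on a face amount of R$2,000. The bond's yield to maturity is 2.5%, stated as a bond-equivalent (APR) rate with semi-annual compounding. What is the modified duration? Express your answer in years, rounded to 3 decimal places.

Periodic yield y = 0.0125. First find Macaulay duration:
  t   CF        PV=CF/(1+0.0125)^t    t·PV
  1        70.00        69.1358        69.1358
  2        70.00        68.2823       136.5645
  3        70.00        67.4393       202.3178
  4        70.00        66.6067       266.4268
  5        70.00        65.7844       328.9220
  6        70.00        64.9722       389.8334
  7        70.00        64.1701       449.1908
  8        70.00        63.3779       507.0231
  9        70.00        62.5954       563.3590
  10    2,070.00     1,828.1845    18,281.8452
  Σ                  2,420.5487    21,194.6186
P = 2,420.5487; Macaulay duration = 21,194.6186 / 2,420.5487 = 8.75612 half-year periods = 4.37806 years.
Modified duration = D_Mac / (1 + y) = 4.37806 / 1.0125 = 4.32401 years.

4.324 years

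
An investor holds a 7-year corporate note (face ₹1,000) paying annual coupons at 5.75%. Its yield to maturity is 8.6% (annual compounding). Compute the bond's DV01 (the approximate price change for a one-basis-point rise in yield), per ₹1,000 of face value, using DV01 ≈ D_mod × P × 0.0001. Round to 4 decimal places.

Periodic yield y = 0.086.
  t   CF        PV=CF/(1+0.086)^t    t·PV
  1        57.50        52.9466        52.9466
  2        57.50        48.7538        97.5075
  3        57.50        44.8930       134.6789
  4        57.50        41.3379       165.3517
  5        57.50        38.0644       190.3219
  6        57.50        35.0501       210.3004
  7     1,057.50       593.5695     4,154.9867
  Σ                    854.6152     5,006.0937
P = 854.6152; D_Mac = 5.85772 yrs; D_mod = 5.39385 yrs.
DV01 ≈ 5.39385 × 854.6152 × 0.0001 = 0.460966.

₹0.4610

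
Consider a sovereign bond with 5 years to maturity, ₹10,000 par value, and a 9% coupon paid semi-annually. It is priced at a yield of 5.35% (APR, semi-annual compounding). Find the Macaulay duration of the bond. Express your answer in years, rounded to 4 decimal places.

4.2052 years

Periodic yield y = 0.02675. Discount each cash flow and weight by its period:
  t   CF        PV=CF/(1+0.02675)^t    t·PV
  1       450.00       438.2761       438.2761
  2       450.00       426.8577       853.7153
  3       450.00       415.7367     1,247.2101
  4       450.00       404.9055     1,619.6220
  5       450.00       394.3565     1,971.7823
  6       450.00       384.0823     2,304.4935
  7       450.00       374.0757     2,618.5301
  8       450.00       364.3299     2,914.6392
  9       450.00       354.8380     3,193.5419
  10   10,450.00     8,025.4460    80,254.4597
  Σ                 11,582.9043    97,416.2703
Price P = Σ PV = 11,582.9043.
Macaulay duration = Σ(t·PV) / P = 97,416.2703 / 11,582.9043 = 8.41035 half-year periods.
In years: 8.41035 / 2 = 4.20517 years.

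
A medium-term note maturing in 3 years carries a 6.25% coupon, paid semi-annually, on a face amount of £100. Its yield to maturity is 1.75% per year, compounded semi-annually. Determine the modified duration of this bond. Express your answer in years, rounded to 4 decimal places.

2.7727 years

Periodic yield y = 0.00875. First find Macaulay duration:
  t   CF        PV=CF/(1+0.00875)^t    t·PV
  1        3.125         3.0979         3.0979
  2        3.125         3.0710         6.1420
  3        3.125         3.0444         9.1332
  4        3.125         3.0180        12.0719
  5        3.125         2.9918        14.9590
  6      103.125        97.8729       587.2377
  Σ                    113.0960       632.6417
P = 113.0960; Macaulay duration = 632.6417 / 113.0960 = 5.59385 half-year periods = 2.79692 years.
Modified duration = D_Mac / (1 + y) = 2.79692 / 1.00875 = 2.77266 years.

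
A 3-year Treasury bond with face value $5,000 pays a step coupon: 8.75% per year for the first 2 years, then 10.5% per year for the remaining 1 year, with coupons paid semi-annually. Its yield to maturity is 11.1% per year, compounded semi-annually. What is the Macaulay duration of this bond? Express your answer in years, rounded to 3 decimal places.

Periodic yield y = 0.0555. Discount each cash flow and weight by its period:
  t   CF        PV=CF/(1+0.0555)^t    t·PV
  1       218.75       207.2477       207.2477
  2       218.75       196.3503       392.7006
  3       218.75       186.0259       558.0776
  4       218.75       176.2443       704.9773
  5       262.50       200.3725     1,001.8625
  6     5,262.50     3,805.7713    22,834.6276
  Σ                  4,772.0120    25,699.4933
Price P = Σ PV = 4,772.0120.
Macaulay duration = Σ(t·PV) / P = 25,699.4933 / 4,772.0120 = 5.38546 half-year periods.
In years: 5.38546 / 2 = 2.69273 years.

2.693 years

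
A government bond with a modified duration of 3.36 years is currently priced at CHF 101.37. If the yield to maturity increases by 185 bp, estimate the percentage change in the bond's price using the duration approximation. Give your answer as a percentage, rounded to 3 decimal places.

Duration approximation: ΔP/P ≈ -D_mod · Δy = -3.36 × (+0.0185) = -0.062160.
As a percentage: -6.2160%.

-6.216%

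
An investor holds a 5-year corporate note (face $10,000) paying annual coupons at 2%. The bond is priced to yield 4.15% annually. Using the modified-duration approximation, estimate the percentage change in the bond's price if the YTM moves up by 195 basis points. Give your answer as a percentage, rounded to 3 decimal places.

Periodic yield y = 0.0415. Modified duration first:
  t   CF        PV=CF/(1+0.0415)^t    t·PV
  1       200.00       192.0307       192.0307
  2       200.00       184.3790       368.7580
  3       200.00       177.0322       531.0965
  4       200.00       169.9781       679.9123
  5    10,200.00     8,323.4582    41,617.2908
  Σ                  9,046.8781    43,389.0882
P = 9,046.8781; D_Mac = 4.79603 yrs; D_mod = 4.79603/(1+0.0415) = 4.60492 yrs.
ΔP/P ≈ -D_mod · Δy = -4.60492 × (+0.0195) = -0.089796 = -8.9796%.

-8.980%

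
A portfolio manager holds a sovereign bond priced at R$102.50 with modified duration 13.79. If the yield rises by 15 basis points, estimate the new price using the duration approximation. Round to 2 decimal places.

Duration approximation: ΔP/P ≈ -D_mod · Δy = -13.79 × (+0.0015) = -0.020685.
New price ≈ 102.50 × (1 - 0.020685) = 100.3797875.

R$100.38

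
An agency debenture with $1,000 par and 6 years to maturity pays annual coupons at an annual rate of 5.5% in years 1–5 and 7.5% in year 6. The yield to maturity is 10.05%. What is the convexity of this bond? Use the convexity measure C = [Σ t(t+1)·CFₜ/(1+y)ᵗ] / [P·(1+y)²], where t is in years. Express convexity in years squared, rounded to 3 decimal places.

28.481

With y = 0.1005:
  t   CF        PV=CF/(1+0.1005)^t    t·PV        t(t+1)·PV
  1        55.00        49.9773        49.9773          99.9546
  2        55.00        45.4133        90.8265         272.4795
  3        55.00        41.2660       123.7980         495.1922
  4        55.00        37.4975       149.9901         749.9503
  5        55.00        34.0732       170.3658       1,022.1949
  6     1,075.00       605.1572     3,630.9430      25,416.6011
  Σ                    813.3844     4,215.9007      28,056.3726
P = 813.3844.
Convexity = Σ t(t+1)·PV / [P·(1+y)²] = 28,056.3726 / (813.3844 × 1.211100) = 28.48102.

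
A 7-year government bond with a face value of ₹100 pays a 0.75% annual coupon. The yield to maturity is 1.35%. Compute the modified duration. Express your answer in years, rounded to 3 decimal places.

6.751 years

Periodic yield y = 0.0135. First find Macaulay duration:
  t   CF        PV=CF/(1+0.0135)^t    t·PV
  1         0.75         0.7400         0.7400
  2         0.75         0.7302         1.4603
  3         0.75         0.7204         2.1613
  4         0.75         0.7108         2.8433
  5         0.75         0.7014         3.5068
  6         0.75         0.6920         4.1521
  7       100.75        91.7231       642.0618
  Σ                     96.0179       656.9256
P = 96.0179; Macaulay duration = 656.9256 / 96.0179 = 6.84170 years.
Modified duration = D_Mac / (1 + y) = 6.84170 / 1.0135 = 6.75057 years.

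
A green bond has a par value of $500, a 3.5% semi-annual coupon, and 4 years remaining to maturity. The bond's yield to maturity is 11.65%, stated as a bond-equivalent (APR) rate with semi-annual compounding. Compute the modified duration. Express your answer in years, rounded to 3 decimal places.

3.516 years

Periodic yield y = 0.05825. First find Macaulay duration:
  t   CF        PV=CF/(1+0.05825)^t    t·PV
  1         8.75         8.2684         8.2684
  2         8.75         7.8132        15.6265
  3         8.75         7.3832        22.1495
  4         8.75         6.9768        27.9071
  5         8.75         6.5928        32.9638
  6         8.75         6.2299        37.3792
  7         8.75         5.8869        41.2086
  8       508.75       323.4433     2,587.5467
  Σ                    372.5945     2,773.0497
P = 372.5945; Macaulay duration = 2,773.0497 / 372.5945 = 7.44254 half-year periods = 3.72127 years.
Modified duration = D_Mac / (1 + y) = 3.72127 / 1.05825 = 3.51644 years.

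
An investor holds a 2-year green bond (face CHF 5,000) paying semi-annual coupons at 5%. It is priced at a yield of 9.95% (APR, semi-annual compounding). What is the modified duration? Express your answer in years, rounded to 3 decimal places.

Periodic yield y = 0.04975. First find Macaulay duration:
  t   CF        PV=CF/(1+0.04975)^t    t·PV
  1       125.00       119.0760       119.0760
  2       125.00       113.4327       226.8654
  3       125.00       108.0569       324.1706
  4     5,125.00     4,220.3681    16,881.4726
  Σ                  4,560.9337    17,551.5845
P = 4,560.9337; Macaulay duration = 17,551.5845 / 4,560.9337 = 3.84824 half-year periods = 1.92412 years.
Modified duration = D_Mac / (1 + y) = 1.92412 / 1.04975 = 1.83293 years.

1.833 years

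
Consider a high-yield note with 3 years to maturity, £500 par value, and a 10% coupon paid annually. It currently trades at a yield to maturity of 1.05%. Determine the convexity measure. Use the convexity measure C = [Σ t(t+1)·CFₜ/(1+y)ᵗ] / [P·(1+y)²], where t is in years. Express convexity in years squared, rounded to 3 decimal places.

10.529

With y = 0.0105:
  t   CF        PV=CF/(1+0.0105)^t    t·PV        t(t+1)·PV
  1        50.00        49.4805        49.4805          98.9609
  2        50.00        48.9663        97.9326         293.7979
  3       550.00       533.0326     1,599.0977       6,396.3907
  Σ                    631.4793     1,746.5107       6,789.1494
P = 631.4793.
Convexity = Σ t(t+1)·PV / [P·(1+y)²] = 6,789.1494 / (631.4793 × 1.021110) = 10.52891.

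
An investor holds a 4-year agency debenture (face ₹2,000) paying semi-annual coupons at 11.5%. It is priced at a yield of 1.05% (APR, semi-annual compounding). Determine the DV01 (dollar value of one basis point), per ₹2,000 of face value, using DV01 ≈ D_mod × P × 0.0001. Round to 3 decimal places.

Periodic yield y = 0.00525.
  t   CF        PV=CF/(1+0.00525)^t    t·PV
  1       115.00       114.3994       114.3994
  2       115.00       113.8019       227.6039
  3       115.00       113.2076       339.6228
  4       115.00       112.6164       450.4655
  5       115.00       112.0282       560.1411
  6       115.00       111.4431       668.6589
  7       115.00       110.8611       776.0279
  8     2,115.00     2,028.2324    16,225.8593
  Σ                  2,816.5902    19,362.7786
P = 2,816.5902; D_Mac = 6.87455 half-year periods = 3.43727 yrs; D_mod = 3.41932 yrs.
DV01 ≈ 3.41932 × 2,816.5902 × 0.0001 = 0.963083.

₹0.963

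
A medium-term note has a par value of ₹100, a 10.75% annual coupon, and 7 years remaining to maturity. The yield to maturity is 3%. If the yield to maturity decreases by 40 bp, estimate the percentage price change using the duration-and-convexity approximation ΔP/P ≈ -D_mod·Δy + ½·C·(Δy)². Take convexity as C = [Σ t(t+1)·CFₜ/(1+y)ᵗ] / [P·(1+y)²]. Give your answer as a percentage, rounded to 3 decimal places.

+2.202%

With y = 0.03:
  t   CF        PV=CF/(1+0.03)^t    t·PV        t(t+1)·PV
  1        10.75        10.4369        10.4369          20.8738
  2        10.75        10.1329        20.2658          60.7974
  3        10.75         9.8378        29.5133         118.0533
  4        10.75         9.5512        38.2049         191.0247
  5        10.75         9.2730        46.3652         278.1913
  6        10.75         9.0030        54.0177         378.1241
  7       110.75        90.0499       630.3492       5,042.7936
  Σ                    148.2847       829.1531       6,089.8582
P = 148.2847; D_Mac = 5.59163 yrs; D_mod = 5.42877 yrs; C = 38.71118.
Duration effect: -5.42877 × (-0.004) = +0.021715
Convexity effect: 0.5 × 38.71118 × (-0.004)² = +0.0003097
ΔP/P ≈ +0.021715 + 0.0003097 = +0.022025 = +2.2025%.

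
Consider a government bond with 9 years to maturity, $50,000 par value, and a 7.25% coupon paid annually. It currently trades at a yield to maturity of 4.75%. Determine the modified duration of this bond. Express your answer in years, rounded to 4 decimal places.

Periodic yield y = 0.0475. First find Macaulay duration:
  t   CF        PV=CF/(1+0.0475)^t    t·PV
  1     3,625.00     3,460.6205     3,460.6205
  2     3,625.00     3,303.6950     6,607.3900
  3     3,625.00     3,153.8855     9,461.6564
  4     3,625.00     3,010.8692    12,043.4767
  5     3,625.00     2,874.3381    14,371.6905
  6     3,625.00     2,743.9982    16,463.9892
  7     3,625.00     2,619.5687    18,336.9808
  8     3,625.00     2,500.7816    20,006.2525
  9    53,625.00    35,316.7735   317,850.9618
  Σ                 58,984.5302   418,603.0183
P = 58,984.5302; Macaulay duration = 418,603.0183 / 58,984.5302 = 7.09683 years.
Modified duration = D_Mac / (1 + y) = 7.09683 / 1.0475 = 6.77501 years.

6.7750 years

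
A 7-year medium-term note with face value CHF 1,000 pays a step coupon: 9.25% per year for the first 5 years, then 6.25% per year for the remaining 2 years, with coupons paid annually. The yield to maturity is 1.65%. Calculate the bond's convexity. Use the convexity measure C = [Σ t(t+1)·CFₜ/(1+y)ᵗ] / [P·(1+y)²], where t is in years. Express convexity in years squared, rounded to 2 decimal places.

With y = 0.0165:
  t   CF        PV=CF/(1+0.0165)^t    t·PV        t(t+1)·PV
  1        92.50        90.9985        90.9985         181.9970
  2        92.50        89.5214       179.0428         537.1285
  3        92.50        88.0683       264.2049       1,056.8195
  4        92.50        86.6388       346.5550       1,732.7751
  5        92.50        85.2324       426.1621       2,556.9726
  6        62.50        56.6547       339.9280       2,379.4962
  7     1,062.50       947.4957     6,632.4701      53,059.7604
  Σ                  1,444.6098     8,279.3614      61,504.9494
P = 1,444.6098.
Convexity = Σ t(t+1)·PV / [P·(1+y)²] = 61,504.9494 / (1,444.6098 × 1.033272) = 41.20451.

41.20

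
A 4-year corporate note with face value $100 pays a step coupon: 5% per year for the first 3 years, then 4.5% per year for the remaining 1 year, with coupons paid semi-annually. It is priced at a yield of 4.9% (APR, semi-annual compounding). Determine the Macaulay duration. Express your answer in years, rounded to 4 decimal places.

Periodic yield y = 0.0245. Discount each cash flow and weight by its period:
  t   CF        PV=CF/(1+0.0245)^t    t·PV
  1         2.50         2.4402         2.4402
  2         2.50         2.3819         4.7637
  3         2.50         2.3249         6.9747
  4         2.50         2.2693         9.0772
  5         2.50         2.2150        11.0752
  6         2.50         2.1621        12.9724
  7         2.25         1.8993        13.2953
  8       102.25        84.2496       673.9964
  Σ                     99.9422       734.5951
Price P = Σ PV = 99.9422.
Macaulay duration = Σ(t·PV) / P = 734.5951 / 99.9422 = 7.35020 half-year periods.
In years: 7.35020 / 2 = 3.67510 years.

3.6751 years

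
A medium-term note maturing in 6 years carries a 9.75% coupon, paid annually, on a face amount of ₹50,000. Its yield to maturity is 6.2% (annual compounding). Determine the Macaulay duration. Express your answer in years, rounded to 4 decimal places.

Periodic yield y = 0.062. Discount each cash flow and weight by its year:
  t   CF        PV=CF/(1+0.062)^t    t·PV
  1     4,875.00     4,590.3955     4,590.3955
  2     4,875.00     4,322.4063     8,644.8126
  3     4,875.00     4,070.0624    12,210.1873
  4     4,875.00     3,832.4505    15,329.8020
  5     4,875.00     3,608.7104    18,043.5522
  6    54,875.00    38,249.6471   229,497.8827
  Σ                 58,673.6722   288,316.6322
Price P = Σ PV = 58,673.6722.
Macaulay duration = Σ(t·PV) / P = 288,316.6322 / 58,673.6722 = 4.91390 years.

4.9139 years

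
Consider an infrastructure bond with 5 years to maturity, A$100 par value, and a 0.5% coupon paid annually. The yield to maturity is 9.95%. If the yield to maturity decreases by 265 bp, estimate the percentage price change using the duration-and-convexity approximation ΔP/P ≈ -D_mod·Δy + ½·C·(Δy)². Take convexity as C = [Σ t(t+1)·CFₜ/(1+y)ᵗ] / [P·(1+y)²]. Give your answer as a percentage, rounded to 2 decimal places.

+12.75%

With y = 0.0995:
  t   CF        PV=CF/(1+0.0995)^t    t·PV        t(t+1)·PV
  1         0.50         0.4548         0.4548           0.9095
  2         0.50         0.4136         0.8272           2.4816
  3         0.50         0.3762         1.1285           4.5140
  4         0.50         0.3421         1.3685           6.8426
  5       100.50        62.5446       312.7231       1,876.3383
  Σ                     64.1313       316.5020       1,891.0860
P = 64.1313; D_Mac = 4.93522 yrs; D_mod = 4.48861 yrs; C = 24.39220.
Duration effect: -4.48861 × (-0.0265) = +0.118948
Convexity effect: 0.5 × 24.39220 × (-0.0265)² = +0.0085647
ΔP/P ≈ +0.118948 + 0.0085647 = +0.127513 = +12.7513%.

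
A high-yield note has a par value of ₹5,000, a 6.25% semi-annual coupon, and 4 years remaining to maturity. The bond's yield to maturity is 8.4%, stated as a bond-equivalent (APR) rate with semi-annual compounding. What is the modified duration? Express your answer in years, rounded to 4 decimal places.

Periodic yield y = 0.042. First find Macaulay duration:
  t   CF        PV=CF/(1+0.042)^t    t·PV
  1       156.25       149.9520       149.9520
  2       156.25       143.9079       287.8158
  3       156.25       138.1074       414.3221
  4       156.25       132.5407       530.1627
  5       156.25       127.1983       635.9917
  6       156.25       122.0713       732.4280
  7       156.25       117.1510       820.0570
  8     5,156.25     3,710.1564    29,681.2510
  Σ                  4,641.0850    33,251.9803
P = 4,641.0850; Macaulay duration = 33,251.9803 / 4,641.0850 = 7.16470 half-year periods = 3.58235 years.
Modified duration = D_Mac / (1 + y) = 3.58235 / 1.042 = 3.43796 years.

3.4380 years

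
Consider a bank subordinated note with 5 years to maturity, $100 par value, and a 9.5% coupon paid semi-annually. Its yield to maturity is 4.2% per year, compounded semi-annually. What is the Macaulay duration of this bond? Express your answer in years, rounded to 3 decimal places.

Periodic yield y = 0.021. Discount each cash flow and weight by its period:
  t   CF        PV=CF/(1+0.021)^t    t·PV
  1         4.75         4.6523         4.6523
  2         4.75         4.5566         9.1132
  3         4.75         4.4629        13.3887
  4         4.75         4.3711        17.4844
  5         4.75         4.2812        21.4060
  6         4.75         4.1931        25.1588
  7         4.75         4.1069        28.7483
  8         4.75         4.0224        32.1794
  9         4.75         3.9397        35.4572
  10      104.75        85.0935       850.9354
  Σ                    123.6798     1,038.5237
Price P = Σ PV = 123.6798.
Macaulay duration = Σ(t·PV) / P = 1,038.5237 / 123.6798 = 8.39687 half-year periods.
In years: 8.39687 / 2 = 4.19844 years.

4.198 years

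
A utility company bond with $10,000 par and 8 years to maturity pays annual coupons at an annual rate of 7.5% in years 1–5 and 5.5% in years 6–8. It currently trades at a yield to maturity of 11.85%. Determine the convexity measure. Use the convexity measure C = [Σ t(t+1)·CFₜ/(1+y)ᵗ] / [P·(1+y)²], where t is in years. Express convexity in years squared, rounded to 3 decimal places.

With y = 0.1185:
  t   CF        PV=CF/(1+0.1185)^t    t·PV        t(t+1)·PV
  1       750.00       670.5409       670.5409       1,341.0818
  2       750.00       599.5001     1,199.0003       3,597.0008
  3       750.00       535.9858     1,607.9575       6,431.8298
  4       750.00       479.2006     1,916.8022       9,584.0110
  5       750.00       428.4314     2,142.1571      12,852.9428
  6       550.00       280.8968     1,685.3807      11,797.6647
  7       550.00       251.1370     1,757.9593      14,063.6742
  8    10,550.00     4,306.8977    34,455.1813     310,096.6315
  Σ                  7,552.5903    45,434.9792     369,764.8367
P = 7,552.5903.
Convexity = Σ t(t+1)·PV / [P·(1+y)²] = 369,764.8367 / (7,552.5903 × 1.251042) = 39.13431.

39.134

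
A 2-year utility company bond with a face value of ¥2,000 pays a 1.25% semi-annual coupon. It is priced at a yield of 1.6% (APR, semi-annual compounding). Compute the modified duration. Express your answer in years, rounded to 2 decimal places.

Periodic yield y = 0.008. First find Macaulay duration:
  t   CF        PV=CF/(1+0.008)^t    t·PV
  1        12.50        12.4008        12.4008
  2        12.50        12.3024        24.6047
  3        12.50        12.2047        36.6142
  4     2,012.50     1,949.3677     7,797.4707
  Σ                  1,986.2756     7,871.0905
P = 1,986.2756; Macaulay duration = 7,871.0905 / 1,986.2756 = 3.96274 half-year periods = 1.98137 years.
Modified duration = D_Mac / (1 + y) = 1.98137 / 1.008 = 1.96564 years.

1.97 years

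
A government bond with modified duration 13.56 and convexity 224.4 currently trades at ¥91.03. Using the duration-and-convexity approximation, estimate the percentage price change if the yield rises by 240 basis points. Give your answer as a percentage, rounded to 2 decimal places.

Duration effect: -D_mod·Δy = -13.56 × (+0.024) = -0.325440
Convexity effect: ½·C·(Δy)² = 0.5 × 224.4 × (0.024)² = +0.0646272
ΔP/P ≈ -0.325440 + 0.0646272 = -0.2608128
= -26.08128%.

-26.08%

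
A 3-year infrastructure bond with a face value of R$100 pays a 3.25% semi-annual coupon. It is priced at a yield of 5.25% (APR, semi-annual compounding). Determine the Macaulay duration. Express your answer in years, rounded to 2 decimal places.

Periodic yield y = 0.02625. Discount each cash flow and weight by its period:
  t   CF        PV=CF/(1+0.02625)^t    t·PV
  1        1.625         1.5834         1.5834
  2        1.625         1.5429         3.0859
  3        1.625         1.5035         4.5104
  4        1.625         1.4650         5.8600
  5        1.625         1.4275         7.1377
  6      101.625        86.9924       521.9547
  Σ                     94.5148       544.1321
Price P = Σ PV = 94.5148.
Macaulay duration = Σ(t·PV) / P = 544.1321 / 94.5148 = 5.75711 half-year periods.
In years: 5.75711 / 2 = 2.87855 years.

2.88 years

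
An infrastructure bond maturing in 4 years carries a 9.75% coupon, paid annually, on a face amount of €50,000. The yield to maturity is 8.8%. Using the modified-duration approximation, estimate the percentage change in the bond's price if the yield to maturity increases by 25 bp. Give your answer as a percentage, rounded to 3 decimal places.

-0.806%

Periodic yield y = 0.088. Modified duration first:
  t   CF        PV=CF/(1+0.088)^t    t·PV
  1     4,875.00     4,480.6985     4,480.6985
  2     4,875.00     4,118.2891     8,236.5782
  3     4,875.00     3,785.1922    11,355.5765
  4    54,875.00    39,161.4670   156,645.8678
  Σ                 51,545.6468   180,718.7211
P = 51,545.6468; D_Mac = 3.50599 yrs; D_mod = 3.50599/(1+0.088) = 3.22242 yrs.
ΔP/P ≈ -D_mod · Δy = -3.22242 × (+0.0025) = -0.008056 = -0.8056%.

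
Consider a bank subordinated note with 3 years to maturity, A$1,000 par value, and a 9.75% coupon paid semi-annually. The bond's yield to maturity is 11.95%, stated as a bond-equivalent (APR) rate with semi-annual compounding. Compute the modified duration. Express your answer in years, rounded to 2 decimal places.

2.51 years

Periodic yield y = 0.05975. First find Macaulay duration:
  t   CF        PV=CF/(1+0.05975)^t    t·PV
  1        48.75        46.0014        46.0014
  2        48.75        43.4078        86.8156
  3        48.75        40.9604       122.8812
  4        48.75        38.6510       154.6041
  5        48.75        36.4718       182.3591
  6     1,048.75       740.3744     4,442.2467
  Σ                    945.8669     5,034.9081
P = 945.8669; Macaulay duration = 5,034.9081 / 945.8669 = 5.32306 half-year periods = 2.66153 years.
Modified duration = D_Mac / (1 + y) = 2.66153 / 1.05975 = 2.51147 years.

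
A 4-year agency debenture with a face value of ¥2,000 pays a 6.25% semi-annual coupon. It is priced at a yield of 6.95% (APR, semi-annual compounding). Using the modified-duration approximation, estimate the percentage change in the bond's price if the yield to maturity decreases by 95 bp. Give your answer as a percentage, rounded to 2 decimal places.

+3.30%

Periodic yield y = 0.03475. Modified duration first:
  t   CF        PV=CF/(1+0.03475)^t    t·PV
  1        62.50        60.4011        60.4011
  2        62.50        58.3726       116.7452
  3        62.50        56.4123       169.2369
  4        62.50        54.5178       218.0712
  5        62.50        52.6869       263.4346
  6        62.50        50.9175       305.5052
  7        62.50        49.2076       344.4530
  8     2,062.50     1,569.3163    12,554.5301
  Σ                  1,951.8321    14,032.3774
P = 1,951.8321; D_Mac = 7.18934 half-year periods = 3.59467 yrs; D_mod = 3.59467/(1+0.03475) = 3.47395 yrs.
ΔP/P ≈ -D_mod · Δy = -3.47395 × (-0.0095) = +0.033003 = +3.3003%.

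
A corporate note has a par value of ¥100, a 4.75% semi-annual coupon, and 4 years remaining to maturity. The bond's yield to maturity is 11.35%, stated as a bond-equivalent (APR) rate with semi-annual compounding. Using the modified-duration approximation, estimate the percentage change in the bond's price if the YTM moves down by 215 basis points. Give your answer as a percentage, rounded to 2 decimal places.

+7.41%

Periodic yield y = 0.05675. Modified duration first:
  t   CF        PV=CF/(1+0.05675)^t    t·PV
  1        2.375         2.2475         2.2475
  2        2.375         2.1268         4.2535
  3        2.375         2.0126         6.0377
  4        2.375         1.9045         7.6179
  5        2.375         1.8022         9.0110
  6        2.375         1.7054        10.2325
  7        2.375         1.6138        11.2968
  8      102.375        65.8288       526.6303
  Σ                     79.2415       577.3271
P = 79.2415; D_Mac = 7.28567 half-year periods = 3.64283 yrs; D_mod = 3.64283/(1+0.05675) = 3.44721 yrs.
ΔP/P ≈ -D_mod · Δy = -3.44721 × (-0.0215) = +0.074115 = +7.4115%.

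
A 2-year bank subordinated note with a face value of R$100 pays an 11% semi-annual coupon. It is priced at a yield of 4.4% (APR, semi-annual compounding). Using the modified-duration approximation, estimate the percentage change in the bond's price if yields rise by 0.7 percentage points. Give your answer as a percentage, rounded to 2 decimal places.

-1.27%

Periodic yield y = 0.022. Modified duration first:
  t   CF        PV=CF/(1+0.022)^t    t·PV
  1         5.50         5.3816         5.3816
  2         5.50         5.2658        10.5315
  3         5.50         5.1524        15.4572
  4       105.50        96.7050       386.8200
  Σ                    112.5048       418.1903
P = 112.5048; D_Mac = 3.71709 half-year periods = 1.85854 yrs; D_mod = 1.85854/(1+0.022) = 1.81854 yrs.
ΔP/P ≈ -D_mod · Δy = -1.81854 × (+0.007) = -0.012730 = -1.2730%.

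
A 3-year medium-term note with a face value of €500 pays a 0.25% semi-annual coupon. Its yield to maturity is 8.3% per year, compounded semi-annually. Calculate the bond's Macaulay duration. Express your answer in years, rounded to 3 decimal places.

2.989 years

Periodic yield y = 0.0415. Discount each cash flow and weight by its period:
  t   CF        PV=CF/(1+0.0415)^t    t·PV
  1        0.625         0.6001         0.6001
  2        0.625         0.5762         1.1524
  3        0.625         0.5532         1.6597
  4        0.625         0.5312         2.1247
  5        0.625         0.5100         2.5501
  6      500.625       392.2445     2,353.4671
  Σ                    395.0152     2,361.5541
Price P = Σ PV = 395.0152.
Macaulay duration = Σ(t·PV) / P = 2,361.5541 / 395.0152 = 5.97839 half-year periods.
In years: 5.97839 / 2 = 2.98919 years.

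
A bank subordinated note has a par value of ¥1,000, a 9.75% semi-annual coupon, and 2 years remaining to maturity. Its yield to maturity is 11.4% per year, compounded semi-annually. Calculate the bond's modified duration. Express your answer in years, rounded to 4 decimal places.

Periodic yield y = 0.057. First find Macaulay duration:
  t   CF        PV=CF/(1+0.057)^t    t·PV
  1        48.75        46.1211        46.1211
  2        48.75        43.6340        87.2679
  3        48.75        41.2809       123.8428
  4     1,048.75       840.1794     3,360.7176
  Σ                    971.2154     3,617.9494
P = 971.2154; Macaulay duration = 3,617.9494 / 971.2154 = 3.72518 half-year periods = 1.86259 years.
Modified duration = D_Mac / (1 + y) = 1.86259 / 1.057 = 1.76215 years.

1.7621 years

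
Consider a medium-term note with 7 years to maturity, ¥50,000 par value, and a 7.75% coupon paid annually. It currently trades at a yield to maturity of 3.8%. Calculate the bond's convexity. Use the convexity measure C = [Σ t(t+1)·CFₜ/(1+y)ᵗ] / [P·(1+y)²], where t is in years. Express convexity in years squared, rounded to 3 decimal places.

40.272

With y = 0.038:
  t   CF        PV=CF/(1+0.038)^t    t·PV        t(t+1)·PV
  1     3,875.00     3,733.1407     3,733.1407       7,466.2813
  2     3,875.00     3,596.4746     7,192.9492      21,578.8477
  3     3,875.00     3,464.8118    10,394.4353      41,577.7413
  4     3,875.00     3,337.9690    13,351.8758      66,759.3790
  5     3,875.00     3,215.7697    16,078.8485      96,473.0911
  6     3,875.00     3,098.0440    18,588.2642     130,117.8493
  7    53,875.00    41,495.9593   290,471.7148   2,323,773.7184
  Σ                 61,942.1690   359,811.2285   2,687,746.9081
P = 61,942.1690.
Convexity = Σ t(t+1)·PV / [P·(1+y)²] = 2,687,746.9081 / (61,942.1690 × 1.077444) = 40.27238.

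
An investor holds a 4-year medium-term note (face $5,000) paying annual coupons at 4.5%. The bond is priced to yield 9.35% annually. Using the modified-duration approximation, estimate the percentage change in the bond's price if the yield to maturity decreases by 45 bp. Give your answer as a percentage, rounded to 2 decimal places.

+1.53%

Periodic yield y = 0.0935. Modified duration first:
  t   CF        PV=CF/(1+0.0935)^t    t·PV
  1       225.00       205.7613       205.7613
  2       225.00       188.1676       376.3353
  3       225.00       172.0783       516.2350
  4     5,225.00     3,654.3585    14,617.4338
  Σ                  4,220.3657    15,715.7654
P = 4,220.3657; D_Mac = 3.72379 yrs; D_mod = 3.72379/(1+0.0935) = 3.40539 yrs.
ΔP/P ≈ -D_mod · Δy = -3.40539 × (-0.0045) = +0.015324 = +1.5324%.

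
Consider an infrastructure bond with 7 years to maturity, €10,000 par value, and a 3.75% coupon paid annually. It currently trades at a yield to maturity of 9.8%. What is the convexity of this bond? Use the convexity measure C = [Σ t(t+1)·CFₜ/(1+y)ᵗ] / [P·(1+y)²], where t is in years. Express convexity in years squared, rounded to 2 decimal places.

38.80

With y = 0.098:
  t   CF        PV=CF/(1+0.098)^t    t·PV        t(t+1)·PV
  1       375.00       341.5301       341.5301         683.0601
  2       375.00       311.0474       622.0948       1,866.2845
  3       375.00       283.2854       849.8563       3,399.4252
  4       375.00       258.0013     1,032.0052       5,160.0262
  5       375.00       234.9739     1,174.8693       7,049.2161
  6       375.00       214.0017     1,284.0102       8,988.0715
  7    10,375.00     5,392.2712    37,745.8982     301,967.1858
  Σ                  7,035.1110    43,050.2642     329,113.2693
P = 7,035.1110.
Convexity = Σ t(t+1)·PV / [P·(1+y)²] = 329,113.2693 / (7,035.1110 × 1.205604) = 38.80340.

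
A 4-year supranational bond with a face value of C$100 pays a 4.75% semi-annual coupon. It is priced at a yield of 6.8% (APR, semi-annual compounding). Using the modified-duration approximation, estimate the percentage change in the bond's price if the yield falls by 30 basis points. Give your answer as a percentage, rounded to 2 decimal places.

Periodic yield y = 0.034. Modified duration first:
  t   CF        PV=CF/(1+0.034)^t    t·PV
  1        2.375         2.2969         2.2969
  2        2.375         2.2214         4.4428
  3        2.375         2.1483         6.4450
  4        2.375         2.0777         8.3108
  5        2.375         2.0094        10.0469
  6        2.375         1.9433        11.6598
  7        2.375         1.8794        13.1558
  8      102.375        78.3483       626.7864
  Σ                     92.9247       683.1444
P = 92.9247; D_Mac = 7.35159 half-year periods = 3.67580 yrs; D_mod = 3.67580/(1+0.034) = 3.55493 yrs.
ΔP/P ≈ -D_mod · Δy = -3.55493 × (-0.003) = +0.010665 = +1.0665%.

+1.07%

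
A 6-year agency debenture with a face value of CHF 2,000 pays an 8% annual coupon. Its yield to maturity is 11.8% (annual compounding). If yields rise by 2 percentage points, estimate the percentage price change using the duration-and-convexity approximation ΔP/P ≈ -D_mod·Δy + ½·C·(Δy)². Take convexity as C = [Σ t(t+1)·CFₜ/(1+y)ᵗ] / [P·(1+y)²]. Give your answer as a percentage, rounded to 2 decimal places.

-8.24%

With y = 0.118:
  t   CF        PV=CF/(1+0.118)^t    t·PV        t(t+1)·PV
  1       160.00       143.1127       143.1127         286.2254
  2       160.00       128.0078       256.0156         768.0467
  3       160.00       114.4971       343.4914       1,373.9655
  4       160.00       102.4125       409.6498       2,048.2491
  5       160.00        91.6033       458.0163       2,748.0980
  6     2,160.00     1,106.1217     6,636.7305      46,457.1133
  Σ                  1,685.7551     8,247.0162      53,681.6979
P = 1,685.7551; D_Mac = 4.89218 yrs; D_mod = 4.37583 yrs; C = 25.47699.
Duration effect: -4.37583 × (+0.02) = -0.087517
Convexity effect: 0.5 × 25.47699 × (0.02)² = +0.0050954
ΔP/P ≈ -0.087517 + 0.0050954 = -0.082421 = -8.2421%.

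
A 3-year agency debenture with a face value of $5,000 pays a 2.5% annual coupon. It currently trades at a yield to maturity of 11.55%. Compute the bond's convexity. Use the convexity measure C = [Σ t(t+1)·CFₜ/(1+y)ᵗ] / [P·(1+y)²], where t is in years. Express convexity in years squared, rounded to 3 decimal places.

9.289

With y = 0.1155:
  t   CF        PV=CF/(1+0.1155)^t    t·PV        t(t+1)·PV
  1       125.00       112.0574       112.0574         224.1147
  2       125.00       100.4548       200.9097         602.7290
  3     5,125.00     3,692.1994    11,076.5982      44,306.3926
  Σ                  3,904.7116    11,389.5652      45,133.2364
P = 3,904.7116.
Convexity = Σ t(t+1)·PV / [P·(1+y)²] = 45,133.2364 / (3,904.7116 × 1.244340) = 9.28899.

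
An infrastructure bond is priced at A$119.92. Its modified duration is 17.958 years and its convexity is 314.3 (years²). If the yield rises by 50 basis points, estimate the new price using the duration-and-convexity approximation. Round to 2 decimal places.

Duration effect: -D_mod·Δy = -17.958 × (+0.005) = -0.089790
Convexity effect: ½·C·(Δy)² = 0.5 × 314.3 × (0.005)² = +0.00392875
ΔP/P ≈ -0.089790 + 0.00392875 = -0.08586125
New price ≈ 119.92 × (1 - 0.08586125) = 109.6235189.

A$109.62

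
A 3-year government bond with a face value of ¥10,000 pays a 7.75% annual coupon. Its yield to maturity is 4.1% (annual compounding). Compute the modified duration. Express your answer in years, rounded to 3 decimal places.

Periodic yield y = 0.041. First find Macaulay duration:
  t   CF        PV=CF/(1+0.041)^t    t·PV
  1       775.00       744.4765       744.4765
  2       775.00       715.1551     1,430.3102
  3    10,775.00     9,551.3573    28,654.0718
  Σ                 11,010.9888    30,828.8585
P = 11,010.9888; Macaulay duration = 30,828.8585 / 11,010.9888 = 2.79983 years.
Modified duration = D_Mac / (1 + y) = 2.79983 / 1.041 = 2.68955 years.

2.690 years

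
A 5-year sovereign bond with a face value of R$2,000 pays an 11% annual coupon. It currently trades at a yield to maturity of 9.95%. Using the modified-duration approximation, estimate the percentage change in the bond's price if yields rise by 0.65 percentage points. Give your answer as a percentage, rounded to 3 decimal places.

-2.436%

Periodic yield y = 0.0995. Modified duration first:
  t   CF        PV=CF/(1+0.0995)^t    t·PV
  1       220.00       200.0910       200.0910
  2       220.00       181.9836       363.9672
  3       220.00       165.5149       496.5446
  4       220.00       150.5365       602.1459
  5     2,220.00     1,381.5824     6,907.9122
  Σ                  2,079.7083     8,570.6608
P = 2,079.7083; D_Mac = 4.12109 yrs; D_mod = 4.12109/(1+0.0995) = 3.74815 yrs.
ΔP/P ≈ -D_mod · Δy = -3.74815 × (+0.0065) = -0.024363 = -2.4363%.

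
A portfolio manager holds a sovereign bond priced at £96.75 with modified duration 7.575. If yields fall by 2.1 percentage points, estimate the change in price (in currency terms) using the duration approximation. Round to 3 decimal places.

Duration approximation: ΔP/P ≈ -D_mod · Δy = -7.575 × (-0.021) = +0.159075.
ΔP ≈ 96.75 × (+0.159075) = +15.39050625.

+£15.391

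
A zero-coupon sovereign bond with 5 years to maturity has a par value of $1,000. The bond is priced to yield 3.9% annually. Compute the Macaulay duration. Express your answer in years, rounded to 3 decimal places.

5.000 years

A zero-coupon bond has a single cash flow at maturity, so its Macaulay duration equals its maturity: 5 years.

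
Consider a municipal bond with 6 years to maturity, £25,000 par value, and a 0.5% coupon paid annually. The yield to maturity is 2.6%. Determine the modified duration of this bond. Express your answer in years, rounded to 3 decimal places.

Periodic yield y = 0.026. First find Macaulay duration:
  t   CF        PV=CF/(1+0.026)^t    t·PV
  1       125.00       121.8324       121.8324
  2       125.00       118.7450       237.4900
  3       125.00       115.7359       347.2076
  4       125.00       112.8030       451.2119
  5       125.00       109.9444       549.7221
  6    25,125.00    21,538.8199   129,232.9197
  Σ                 22,117.8806   130,940.3836
P = 22,117.8806; Macaulay duration = 130,940.3836 / 22,117.8806 = 5.92011 years.
Modified duration = D_Mac / (1 + y) = 5.92011 / 1.026 = 5.77009 years.

5.770 years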